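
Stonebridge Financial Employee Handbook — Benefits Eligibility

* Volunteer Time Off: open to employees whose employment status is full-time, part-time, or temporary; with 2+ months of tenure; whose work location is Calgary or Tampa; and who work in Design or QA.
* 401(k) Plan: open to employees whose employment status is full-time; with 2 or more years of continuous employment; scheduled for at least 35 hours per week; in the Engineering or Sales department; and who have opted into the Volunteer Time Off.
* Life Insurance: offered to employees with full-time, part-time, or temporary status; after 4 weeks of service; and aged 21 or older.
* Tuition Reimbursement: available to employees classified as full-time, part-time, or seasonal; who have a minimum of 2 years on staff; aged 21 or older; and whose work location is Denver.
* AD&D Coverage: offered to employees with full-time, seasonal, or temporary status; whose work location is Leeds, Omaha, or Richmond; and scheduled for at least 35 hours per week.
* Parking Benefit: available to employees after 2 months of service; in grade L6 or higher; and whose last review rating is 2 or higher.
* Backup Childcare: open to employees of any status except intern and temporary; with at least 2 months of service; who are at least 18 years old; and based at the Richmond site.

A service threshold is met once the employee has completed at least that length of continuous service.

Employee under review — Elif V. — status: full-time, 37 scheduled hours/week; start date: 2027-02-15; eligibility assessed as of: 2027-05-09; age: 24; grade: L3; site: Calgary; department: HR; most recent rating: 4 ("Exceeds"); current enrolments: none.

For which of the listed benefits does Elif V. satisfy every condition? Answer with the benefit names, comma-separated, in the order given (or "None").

Life Insurance

Service from 2027-02-15 to 2027-05-09: 83 days.
Volunteer Time Off — status full-time ✓; service 83 days ≥ 2 months (≈60 days) ✓; site Calgary ✓; dept HR ✗ → not eligible.
401(k) Plan — status full-time ✓; service 83 days < 2 years (≈730 days) ✗ → not eligible.
Life Insurance — status full-time ✓; service 83 days ≥ 4 weeks (≈28 days) ✓; age 24 ≥ 21 ✓ → eligible.
Tuition Reimbursement — status full-time ✓; service 83 days < 2 years (≈730 days) ✗ → not eligible.
AD&D Coverage — status full-time ✓; site Calgary ✗ (not Leeds, Omaha, or Richmond) → not eligible.
Parking Benefit — service 83 days ≥ 2 months (≈60 days) ✓; grade L3 < L6 ✗ → not eligible.
Backup Childcare — status full-time ✓ (not excluded); service 83 days ≥ 2 months (≈60 days) ✓; age 24 ≥ 18 ✓; site Calgary ✗ (not Richmond) → not eligible.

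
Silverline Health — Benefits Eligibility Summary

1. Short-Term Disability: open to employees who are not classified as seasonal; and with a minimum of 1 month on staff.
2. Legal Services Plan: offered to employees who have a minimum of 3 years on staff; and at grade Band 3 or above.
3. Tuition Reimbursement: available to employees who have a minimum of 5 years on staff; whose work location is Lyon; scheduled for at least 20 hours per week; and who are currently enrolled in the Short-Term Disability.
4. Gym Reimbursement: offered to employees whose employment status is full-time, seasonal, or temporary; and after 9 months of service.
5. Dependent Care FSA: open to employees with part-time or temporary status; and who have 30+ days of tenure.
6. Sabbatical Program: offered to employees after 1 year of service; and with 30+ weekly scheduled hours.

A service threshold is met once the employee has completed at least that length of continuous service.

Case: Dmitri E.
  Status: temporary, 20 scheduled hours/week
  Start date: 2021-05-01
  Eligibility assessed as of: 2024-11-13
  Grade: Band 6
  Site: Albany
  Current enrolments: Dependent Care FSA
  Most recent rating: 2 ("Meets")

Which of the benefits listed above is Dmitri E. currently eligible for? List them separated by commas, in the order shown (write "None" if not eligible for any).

Service from 2021-05-01 to 2024-11-13: 1292 days.
Short-Term Disability — status temporary ✓ (not excluded); service 1292 days ≥ 1 month (≈30 days) ✓ → eligible.
Legal Services Plan — service 1292 days ≥ 3 years (≈1095 days) ✓; grade Band 6 ≥ Band 3 ✓ → eligible.
Tuition Reimbursement — service 1292 days < 5 years (≈1825 days) ✗ → not eligible.
Gym Reimbursement — status temporary ✓; service 1292 days ≥ 9 months (≈270 days) ✓ → eligible.
Dependent Care FSA — status temporary ✓; service 1292 days ≥ 30 days ✓ → eligible.
Sabbatical Program — service 1292 days ≥ 1 year (≈365 days) ✓; 20 hrs/wk < 30 ✗ → not eligible.

Short-Term Disability, Legal Services Plan, Gym Reimbursement, Dependent Care FSA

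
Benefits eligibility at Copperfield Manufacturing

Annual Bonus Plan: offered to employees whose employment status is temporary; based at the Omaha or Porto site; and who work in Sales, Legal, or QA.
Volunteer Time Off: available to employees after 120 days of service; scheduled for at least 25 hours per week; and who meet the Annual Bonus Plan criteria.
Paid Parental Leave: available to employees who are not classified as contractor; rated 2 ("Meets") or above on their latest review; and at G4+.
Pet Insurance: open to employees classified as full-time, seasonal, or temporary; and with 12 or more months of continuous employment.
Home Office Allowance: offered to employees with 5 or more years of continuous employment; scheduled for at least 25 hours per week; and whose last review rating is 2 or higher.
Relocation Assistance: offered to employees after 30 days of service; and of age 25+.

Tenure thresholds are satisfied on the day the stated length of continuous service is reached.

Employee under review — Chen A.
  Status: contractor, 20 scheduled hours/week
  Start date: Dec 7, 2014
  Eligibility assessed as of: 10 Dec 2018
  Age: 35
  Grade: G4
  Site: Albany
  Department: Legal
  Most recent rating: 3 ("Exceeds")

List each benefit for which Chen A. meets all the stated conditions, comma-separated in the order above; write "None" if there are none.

Service from Dec 7, 2014 to 10 Dec 2018: 1464 days.
Annual Bonus Plan — status contractor ✗ (requires temporary) → not eligible.
Volunteer Time Off — service 1464 days ≥ 120 days ✓; 20 hrs/wk < 25 ✗ → not eligible.
Paid Parental Leave — status contractor ✗ (excluded) → not eligible.
Pet Insurance — status contractor ✗ (requires full-time, seasonal, or temporary) → not eligible.
Home Office Allowance — service 1464 days < 5 years (≈1825 days) ✗ → not eligible.
Relocation Assistance — service 1464 days ≥ 30 days ✓; age 35 ≥ 25 ✓ → eligible.

Relocation Assistance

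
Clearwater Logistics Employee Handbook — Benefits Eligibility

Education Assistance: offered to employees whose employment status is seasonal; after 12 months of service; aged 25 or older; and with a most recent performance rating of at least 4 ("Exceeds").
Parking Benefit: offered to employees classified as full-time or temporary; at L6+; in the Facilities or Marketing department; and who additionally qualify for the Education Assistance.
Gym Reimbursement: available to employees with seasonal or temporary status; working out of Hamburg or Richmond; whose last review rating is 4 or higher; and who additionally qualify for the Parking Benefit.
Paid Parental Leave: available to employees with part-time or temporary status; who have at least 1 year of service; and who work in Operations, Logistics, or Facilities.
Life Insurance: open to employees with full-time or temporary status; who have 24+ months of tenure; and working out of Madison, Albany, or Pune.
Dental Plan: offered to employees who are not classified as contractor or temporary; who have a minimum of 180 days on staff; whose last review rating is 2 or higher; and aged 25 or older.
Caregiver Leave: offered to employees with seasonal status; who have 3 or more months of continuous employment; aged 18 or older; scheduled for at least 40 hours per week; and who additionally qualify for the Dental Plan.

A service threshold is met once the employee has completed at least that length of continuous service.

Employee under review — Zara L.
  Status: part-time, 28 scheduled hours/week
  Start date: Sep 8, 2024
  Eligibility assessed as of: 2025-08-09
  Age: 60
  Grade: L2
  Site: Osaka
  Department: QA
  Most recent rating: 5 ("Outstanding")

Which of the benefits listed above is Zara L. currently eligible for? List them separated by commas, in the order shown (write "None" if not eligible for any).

Dental Plan

Service from Sep 8, 2024 to 2025-08-09: 335 days.
Education Assistance — status part-time ✗ (requires seasonal) → not eligible.
Parking Benefit — status part-time ✗ (requires full-time or temporary) → not eligible.
Gym Reimbursement — status part-time ✗ (requires seasonal or temporary) → not eligible.
Paid Parental Leave — status part-time ✓; service 335 days < 1 year (≈365 days) ✗ → not eligible.
Life Insurance — status part-time ✗ (requires full-time or temporary) → not eligible.
Dental Plan — status part-time ✓ (not excluded); service 335 days ≥ 180 days ✓; rating 5 ≥ 2 ✓; age 60 ≥ 25 ✓ → eligible.
Caregiver Leave — status part-time ✗ (requires seasonal) → not eligible.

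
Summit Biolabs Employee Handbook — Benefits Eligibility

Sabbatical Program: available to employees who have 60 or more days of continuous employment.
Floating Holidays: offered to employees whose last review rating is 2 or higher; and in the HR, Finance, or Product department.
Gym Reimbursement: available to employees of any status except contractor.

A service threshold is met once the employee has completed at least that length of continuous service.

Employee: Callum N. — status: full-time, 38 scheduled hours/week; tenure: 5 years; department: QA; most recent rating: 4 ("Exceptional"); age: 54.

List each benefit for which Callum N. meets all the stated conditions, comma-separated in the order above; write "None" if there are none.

Sabbatical Program, Gym Reimbursement

Sabbatical Program — service 5 years ≥ 60 days ✓ → eligible.
Floating Holidays — rating 4 ≥ 2 ✓; dept QA ✗ → not eligible.
Gym Reimbursement — status full-time ✓ (not excluded) → eligible.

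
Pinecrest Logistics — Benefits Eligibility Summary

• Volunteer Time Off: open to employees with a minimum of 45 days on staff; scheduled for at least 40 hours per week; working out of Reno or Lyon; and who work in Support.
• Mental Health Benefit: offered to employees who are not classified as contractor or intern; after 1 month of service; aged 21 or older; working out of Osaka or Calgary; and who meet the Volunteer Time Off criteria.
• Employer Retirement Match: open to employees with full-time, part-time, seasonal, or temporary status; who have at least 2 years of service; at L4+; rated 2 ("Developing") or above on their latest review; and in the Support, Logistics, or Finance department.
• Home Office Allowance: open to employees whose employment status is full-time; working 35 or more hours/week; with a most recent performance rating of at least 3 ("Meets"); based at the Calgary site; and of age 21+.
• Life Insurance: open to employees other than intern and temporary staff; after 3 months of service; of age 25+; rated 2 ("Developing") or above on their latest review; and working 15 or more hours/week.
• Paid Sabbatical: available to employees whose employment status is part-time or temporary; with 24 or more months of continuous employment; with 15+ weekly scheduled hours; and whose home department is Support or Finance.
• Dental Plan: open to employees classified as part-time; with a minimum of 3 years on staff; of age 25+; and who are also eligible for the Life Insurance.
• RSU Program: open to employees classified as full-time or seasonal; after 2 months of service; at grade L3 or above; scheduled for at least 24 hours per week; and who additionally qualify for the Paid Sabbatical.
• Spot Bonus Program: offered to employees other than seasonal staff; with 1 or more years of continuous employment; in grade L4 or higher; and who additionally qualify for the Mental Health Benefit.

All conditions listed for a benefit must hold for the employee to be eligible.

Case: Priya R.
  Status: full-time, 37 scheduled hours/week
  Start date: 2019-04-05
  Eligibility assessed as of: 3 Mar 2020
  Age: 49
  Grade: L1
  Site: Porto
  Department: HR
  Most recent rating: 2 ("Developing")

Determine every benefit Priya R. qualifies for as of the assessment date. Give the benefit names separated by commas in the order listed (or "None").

Service from 2019-04-05 to 3 Mar 2020: 333 days.
Volunteer Time Off — service 333 days ≥ 45 days ✓; 37 hrs/wk < 40 ✗ → not eligible.
Mental Health Benefit — status full-time ✓ (not excluded); service 333 days ≥ 1 month (≈30 days) ✓; age 49 ≥ 21 ✓; site Porto ✗ (not Osaka or Calgary) → not eligible.
Employer Retirement Match — status full-time ✓; service 333 days < 2 years (≈730 days) ✗ → not eligible.
Home Office Allowance — status full-time ✓; 37 hrs/wk ≥ 35 ✓; rating 2 < 3 ✗ → not eligible.
Life Insurance — status full-time ✓ (not excluded); service 333 days ≥ 3 months (≈90 days) ✓; age 49 ≥ 25 ✓; rating 2 ≥ 2 ✓; 37 hrs/wk ≥ 15 ✓ → eligible.
Paid Sabbatical — status full-time ✗ (requires part-time or temporary) → not eligible.
Dental Plan — status full-time ✗ (requires part-time) → not eligible.
RSU Program — status full-time ✓; service 333 days ≥ 2 months (≈60 days) ✓; grade L1 < L3 ✗ → not eligible.
Spot Bonus Program — status full-time ✓ (not excluded); service 333 days < 1 year (≈365 days) ✗ → not eligible.

Life Insurance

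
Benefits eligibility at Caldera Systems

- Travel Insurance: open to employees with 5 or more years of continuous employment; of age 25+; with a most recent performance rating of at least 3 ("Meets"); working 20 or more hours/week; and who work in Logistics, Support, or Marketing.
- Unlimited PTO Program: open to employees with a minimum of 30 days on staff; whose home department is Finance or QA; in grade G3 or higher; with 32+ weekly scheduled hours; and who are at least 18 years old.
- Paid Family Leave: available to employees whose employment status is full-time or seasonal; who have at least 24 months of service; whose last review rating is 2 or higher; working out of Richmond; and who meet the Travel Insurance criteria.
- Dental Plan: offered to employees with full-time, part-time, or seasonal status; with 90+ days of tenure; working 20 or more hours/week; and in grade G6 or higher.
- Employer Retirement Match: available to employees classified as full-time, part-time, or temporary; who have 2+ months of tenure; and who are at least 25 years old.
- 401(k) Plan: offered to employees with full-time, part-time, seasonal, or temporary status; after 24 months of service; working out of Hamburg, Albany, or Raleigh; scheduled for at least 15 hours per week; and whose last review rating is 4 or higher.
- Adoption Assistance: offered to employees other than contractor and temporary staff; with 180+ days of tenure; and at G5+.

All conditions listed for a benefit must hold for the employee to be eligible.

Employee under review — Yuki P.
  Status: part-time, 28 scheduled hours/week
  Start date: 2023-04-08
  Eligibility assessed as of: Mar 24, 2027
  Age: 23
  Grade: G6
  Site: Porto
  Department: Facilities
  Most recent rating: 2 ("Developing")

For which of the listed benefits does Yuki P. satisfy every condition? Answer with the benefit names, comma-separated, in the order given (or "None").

Dental Plan, Adoption Assistance

Service from 2023-04-08 to Mar 24, 2027: 1446 days.
Travel Insurance — service 1446 days < 5 years (≈1825 days) ✗ → not eligible.
Unlimited PTO Program — service 1446 days ≥ 30 days ✓; dept Facilities ✗ → not eligible.
Paid Family Leave — status part-time ✗ (requires full-time or seasonal) → not eligible.
Dental Plan — status part-time ✓; service 1446 days ≥ 90 days ✓; 28 hrs/wk ≥ 20 ✓; grade G6 ≥ G6 ✓ → eligible.
Employer Retirement Match — status part-time ✓; service 1446 days ≥ 2 months (≈60 days) ✓; age 23 < 25 ✗ → not eligible.
401(k) Plan — status part-time ✓; service 1446 days ≥ 24 months (≈720 days) ✓; site Porto ✗ (not Hamburg, Albany, or Raleigh) → not eligible.
Adoption Assistance — status part-time ✓ (not excluded); service 1446 days ≥ 180 days ✓; grade G6 ≥ G5 ✓ → eligible.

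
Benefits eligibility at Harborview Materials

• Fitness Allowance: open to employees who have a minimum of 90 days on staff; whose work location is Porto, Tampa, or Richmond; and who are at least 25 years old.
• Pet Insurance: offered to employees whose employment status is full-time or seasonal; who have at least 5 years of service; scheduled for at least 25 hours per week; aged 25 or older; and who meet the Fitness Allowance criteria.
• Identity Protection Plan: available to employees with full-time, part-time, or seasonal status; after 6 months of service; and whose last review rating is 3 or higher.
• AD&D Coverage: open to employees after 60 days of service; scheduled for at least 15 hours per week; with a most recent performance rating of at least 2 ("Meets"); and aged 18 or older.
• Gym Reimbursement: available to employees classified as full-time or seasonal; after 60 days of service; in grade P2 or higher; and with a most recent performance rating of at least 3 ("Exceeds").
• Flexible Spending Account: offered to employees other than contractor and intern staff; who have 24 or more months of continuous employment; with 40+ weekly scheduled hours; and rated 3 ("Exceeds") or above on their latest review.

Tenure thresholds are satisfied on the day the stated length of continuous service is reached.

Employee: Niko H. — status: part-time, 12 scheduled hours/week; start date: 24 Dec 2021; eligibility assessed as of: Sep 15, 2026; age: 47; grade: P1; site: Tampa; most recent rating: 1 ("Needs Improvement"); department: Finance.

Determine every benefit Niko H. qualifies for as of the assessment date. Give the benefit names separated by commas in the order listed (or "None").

Fitness Allowance

Service from 24 Dec 2021 to Sep 15, 2026: 1726 days.
Fitness Allowance — service 1726 days ≥ 90 days ✓; site Tampa ✓; age 47 ≥ 25 ✓ → eligible.
Pet Insurance — status part-time ✗ (requires full-time or seasonal) → not eligible.
Identity Protection Plan — status part-time ✓; service 1726 days ≥ 6 months (≈180 days) ✓; rating 1 < 3 ✗ → not eligible.
AD&D Coverage — service 1726 days ≥ 60 days ✓; 12 hrs/wk < 15 ✗ → not eligible.
Gym Reimbursement — status part-time ✗ (requires full-time or seasonal) → not eligible.
Flexible Spending Account — status part-time ✓ (not excluded); service 1726 days ≥ 24 months (≈720 days) ✓; 12 hrs/wk < 40 ✗ → not eligible.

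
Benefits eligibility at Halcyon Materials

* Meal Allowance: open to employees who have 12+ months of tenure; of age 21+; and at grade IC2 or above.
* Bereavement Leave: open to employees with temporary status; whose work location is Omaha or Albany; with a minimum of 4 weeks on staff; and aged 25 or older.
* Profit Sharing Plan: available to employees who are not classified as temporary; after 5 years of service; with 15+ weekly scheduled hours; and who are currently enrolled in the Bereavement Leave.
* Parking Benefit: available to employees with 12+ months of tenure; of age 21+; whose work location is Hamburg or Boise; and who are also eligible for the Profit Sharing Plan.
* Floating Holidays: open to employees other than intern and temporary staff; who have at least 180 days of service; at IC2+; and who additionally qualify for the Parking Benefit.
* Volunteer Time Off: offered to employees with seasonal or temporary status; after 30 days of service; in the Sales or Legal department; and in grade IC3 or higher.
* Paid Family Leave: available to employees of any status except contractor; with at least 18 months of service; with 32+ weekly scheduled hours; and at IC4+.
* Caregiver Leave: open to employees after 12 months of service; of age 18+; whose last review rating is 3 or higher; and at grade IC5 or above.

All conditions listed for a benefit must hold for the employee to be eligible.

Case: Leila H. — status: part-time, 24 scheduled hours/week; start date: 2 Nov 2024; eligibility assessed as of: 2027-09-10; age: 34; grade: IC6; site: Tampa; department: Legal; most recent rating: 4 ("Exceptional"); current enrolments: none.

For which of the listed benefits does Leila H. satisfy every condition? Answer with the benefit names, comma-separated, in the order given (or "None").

Meal Allowance, Caregiver Leave

Service from 2 Nov 2024 to 2027-09-10: 1042 days.
Meal Allowance — service 1042 days ≥ 12 months (≈360 days) ✓; age 34 ≥ 21 ✓; grade IC6 ≥ IC2 ✓ → eligible.
Bereavement Leave — status part-time ✗ (requires temporary) → not eligible.
Profit Sharing Plan — status part-time ✓ (not excluded); service 1042 days < 5 years (≈1825 days) ✗ → not eligible.
Parking Benefit — service 1042 days ≥ 12 months (≈360 days) ✓; age 34 ≥ 21 ✓; site Tampa ✗ (not Hamburg or Boise) → not eligible.
Floating Holidays — status part-time ✓ (not excluded); service 1042 days ≥ 180 days ✓; grade IC6 ≥ IC2 ✓; not eligible for Parking Benefit ✗ → not eligible.
Volunteer Time Off — status part-time ✗ (requires seasonal or temporary) → not eligible.
Paid Family Leave — status part-time ✓ (not excluded); service 1042 days ≥ 18 months (≈540 days) ✓; 24 hrs/wk < 32 ✗ → not eligible.
Caregiver Leave — service 1042 days ≥ 12 months (≈360 days) ✓; age 34 ≥ 18 ✓; rating 4 ≥ 3 ✓; grade IC6 ≥ IC5 ✓ → eligible.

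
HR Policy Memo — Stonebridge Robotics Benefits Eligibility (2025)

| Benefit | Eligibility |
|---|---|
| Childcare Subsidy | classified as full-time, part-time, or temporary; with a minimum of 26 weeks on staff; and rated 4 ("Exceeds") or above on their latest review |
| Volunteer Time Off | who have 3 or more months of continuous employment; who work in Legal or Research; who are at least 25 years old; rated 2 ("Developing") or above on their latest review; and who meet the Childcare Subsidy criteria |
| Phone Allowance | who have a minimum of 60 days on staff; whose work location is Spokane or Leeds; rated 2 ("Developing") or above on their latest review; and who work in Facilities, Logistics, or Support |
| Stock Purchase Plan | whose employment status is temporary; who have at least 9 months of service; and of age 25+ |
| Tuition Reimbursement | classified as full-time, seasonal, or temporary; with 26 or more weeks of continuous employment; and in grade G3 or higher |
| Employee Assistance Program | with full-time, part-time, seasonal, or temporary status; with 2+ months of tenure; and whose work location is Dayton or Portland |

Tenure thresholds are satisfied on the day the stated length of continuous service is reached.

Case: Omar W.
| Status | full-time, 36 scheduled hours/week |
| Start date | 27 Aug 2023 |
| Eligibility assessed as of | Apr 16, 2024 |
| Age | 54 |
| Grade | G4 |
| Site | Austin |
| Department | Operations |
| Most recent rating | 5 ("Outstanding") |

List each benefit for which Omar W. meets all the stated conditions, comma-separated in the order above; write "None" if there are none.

Service from 27 Aug 2023 to Apr 16, 2024: 233 days.
Childcare Subsidy — status full-time ✓; service 233 days ≥ 26 weeks (≈182 days) ✓; rating 5 ≥ 4 ✓ → eligible.
Volunteer Time Off — service 233 days ≥ 3 months (≈90 days) ✓; dept Operations ✗ → not eligible.
Phone Allowance — service 233 days ≥ 60 days ✓; site Austin ✗ (not Spokane or Leeds) → not eligible.
Stock Purchase Plan — status full-time ✗ (requires temporary) → not eligible.
Tuition Reimbursement — status full-time ✓; service 233 days ≥ 26 weeks (≈182 days) ✓; grade G4 ≥ G3 ✓ → eligible.
Employee Assistance Program — status full-time ✓; service 233 days ≥ 2 months (≈60 days) ✓; site Austin ✗ (not Dayton or Portland) → not eligible.

Childcare Subsidy, Tuition Reimbursement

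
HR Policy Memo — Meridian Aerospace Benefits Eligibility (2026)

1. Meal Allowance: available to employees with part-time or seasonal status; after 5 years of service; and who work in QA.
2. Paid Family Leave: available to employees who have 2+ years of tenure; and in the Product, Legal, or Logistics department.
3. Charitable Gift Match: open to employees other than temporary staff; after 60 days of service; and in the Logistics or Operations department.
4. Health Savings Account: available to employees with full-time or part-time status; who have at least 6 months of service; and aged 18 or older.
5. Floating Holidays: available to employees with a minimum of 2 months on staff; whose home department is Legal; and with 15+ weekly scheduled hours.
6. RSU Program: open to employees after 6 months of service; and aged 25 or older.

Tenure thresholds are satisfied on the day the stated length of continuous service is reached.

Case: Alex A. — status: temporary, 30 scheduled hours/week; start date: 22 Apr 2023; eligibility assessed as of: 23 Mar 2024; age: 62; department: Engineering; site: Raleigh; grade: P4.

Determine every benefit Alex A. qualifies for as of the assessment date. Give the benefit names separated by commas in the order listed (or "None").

RSU Program

Service from 22 Apr 2023 to 23 Mar 2024: 336 days.
Meal Allowance — status temporary ✗ (requires part-time or seasonal) → not eligible.
Paid Family Leave — service 336 days < 2 years (≈730 days) ✗ → not eligible.
Charitable Gift Match — status temporary ✗ (excluded) → not eligible.
Health Savings Account — status temporary ✗ (requires full-time or part-time) → not eligible.
Floating Holidays — service 336 days ≥ 2 months (≈60 days) ✓; dept Engineering ✗ → not eligible.
RSU Program — service 336 days ≥ 6 months (≈180 days) ✓; age 62 ≥ 25 ✓ → eligible.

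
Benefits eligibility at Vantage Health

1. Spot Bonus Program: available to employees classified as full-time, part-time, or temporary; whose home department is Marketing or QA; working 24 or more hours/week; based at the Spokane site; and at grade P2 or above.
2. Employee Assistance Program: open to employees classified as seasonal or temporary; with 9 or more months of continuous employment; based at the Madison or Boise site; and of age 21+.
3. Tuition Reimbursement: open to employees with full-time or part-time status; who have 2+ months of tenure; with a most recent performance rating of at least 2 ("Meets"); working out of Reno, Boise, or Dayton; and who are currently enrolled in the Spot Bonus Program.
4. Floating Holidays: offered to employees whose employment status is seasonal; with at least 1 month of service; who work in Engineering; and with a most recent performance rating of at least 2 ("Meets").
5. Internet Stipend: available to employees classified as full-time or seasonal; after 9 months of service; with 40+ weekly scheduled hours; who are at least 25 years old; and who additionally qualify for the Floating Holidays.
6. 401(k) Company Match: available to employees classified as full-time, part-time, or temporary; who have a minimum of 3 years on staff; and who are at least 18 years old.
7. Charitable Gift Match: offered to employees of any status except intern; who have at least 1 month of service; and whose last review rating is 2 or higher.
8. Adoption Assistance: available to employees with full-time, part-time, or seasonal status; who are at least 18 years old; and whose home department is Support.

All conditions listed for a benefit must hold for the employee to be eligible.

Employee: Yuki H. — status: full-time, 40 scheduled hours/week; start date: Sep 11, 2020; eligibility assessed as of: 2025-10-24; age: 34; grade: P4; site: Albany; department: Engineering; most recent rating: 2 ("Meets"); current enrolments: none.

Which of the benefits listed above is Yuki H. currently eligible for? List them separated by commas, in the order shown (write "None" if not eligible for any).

Service from Sep 11, 2020 to 2025-10-24: 1869 days.
Spot Bonus Program — status full-time ✓; dept Engineering ✗ → not eligible.
Employee Assistance Program — status full-time ✗ (requires seasonal or temporary) → not eligible.
Tuition Reimbursement — status full-time ✓; service 1869 days ≥ 2 months (≈60 days) ✓; rating 2 ≥ 2 ✓; site Albany ✗ (not Reno, Boise, or Dayton) → not eligible.
Floating Holidays — status full-time ✗ (requires seasonal) → not eligible.
Internet Stipend — status full-time ✓; service 1869 days ≥ 9 months (≈270 days) ✓; 40 hrs/wk ≥ 40 ✓; age 34 ≥ 25 ✓; not eligible for Floating Holidays ✗ → not eligible.
401(k) Company Match — status full-time ✓; service 1869 days ≥ 3 years (≈1095 days) ✓; age 34 ≥ 18 ✓ → eligible.
Charitable Gift Match — status full-time ✓ (not excluded); service 1869 days ≥ 1 month (≈30 days) ✓; rating 2 ≥ 2 ✓ → eligible.
Adoption Assistance — status full-time ✓; age 34 ≥ 18 ✓; dept Engineering ✗ → not eligible.

401(k) Company Match, Charitable Gift Match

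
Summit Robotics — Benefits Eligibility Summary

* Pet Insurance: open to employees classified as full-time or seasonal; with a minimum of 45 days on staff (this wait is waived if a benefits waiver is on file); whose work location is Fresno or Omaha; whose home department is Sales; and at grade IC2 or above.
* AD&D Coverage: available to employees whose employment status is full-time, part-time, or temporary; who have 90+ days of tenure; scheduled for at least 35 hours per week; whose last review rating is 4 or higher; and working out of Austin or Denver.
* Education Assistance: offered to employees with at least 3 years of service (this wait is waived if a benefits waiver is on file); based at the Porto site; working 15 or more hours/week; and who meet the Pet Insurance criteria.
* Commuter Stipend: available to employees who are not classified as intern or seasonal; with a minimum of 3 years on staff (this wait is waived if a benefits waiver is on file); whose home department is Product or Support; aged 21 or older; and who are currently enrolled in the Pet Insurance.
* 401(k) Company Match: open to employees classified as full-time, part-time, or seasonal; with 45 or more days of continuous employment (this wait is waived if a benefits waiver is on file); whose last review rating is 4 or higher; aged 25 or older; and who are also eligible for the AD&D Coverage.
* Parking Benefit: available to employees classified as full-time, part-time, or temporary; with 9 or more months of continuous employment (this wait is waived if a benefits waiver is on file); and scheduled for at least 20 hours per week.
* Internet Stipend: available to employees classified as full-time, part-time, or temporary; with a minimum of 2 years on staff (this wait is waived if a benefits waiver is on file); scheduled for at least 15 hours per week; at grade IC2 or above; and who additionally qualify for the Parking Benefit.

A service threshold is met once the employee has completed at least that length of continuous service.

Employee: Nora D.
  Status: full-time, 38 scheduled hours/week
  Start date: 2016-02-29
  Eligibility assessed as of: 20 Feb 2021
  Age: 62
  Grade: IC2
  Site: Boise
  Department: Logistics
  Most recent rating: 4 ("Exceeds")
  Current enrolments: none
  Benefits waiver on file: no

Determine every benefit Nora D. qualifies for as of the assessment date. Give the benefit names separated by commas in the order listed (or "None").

Service from 2016-02-29 to 20 Feb 2021: 1818 days.
Pet Insurance — status full-time ✓; no waiver, service 1818 days ≥ 45 days ✓; site Boise ✗ (not Fresno or Omaha) → not eligible.
AD&D Coverage — status full-time ✓; service 1818 days ≥ 90 days ✓; 38 hrs/wk ≥ 35 ✓; rating 4 ≥ 4 ✓; site Boise ✗ (not Austin or Denver) → not eligible.
Education Assistance — no waiver, service 1818 days ≥ 3 years (≈1095 days) ✓; site Boise ✗ (not Porto) → not eligible.
Commuter Stipend — status full-time ✓ (not excluded); no waiver, service 1818 days ≥ 3 years (≈1095 days) ✓; dept Logistics ✗ → not eligible.
401(k) Company Match — status full-time ✓; no waiver, service 1818 days ≥ 45 days ✓; rating 4 ≥ 4 ✓; age 62 ≥ 25 ✓; not eligible for AD&D Coverage ✗ → not eligible.
Parking Benefit — status full-time ✓; no waiver, service 1818 days ≥ 9 months (≈270 days) ✓; 38 hrs/wk ≥ 20 ✓ → eligible.
Internet Stipend — status full-time ✓; no waiver, service 1818 days ≥ 2 years (≈730 days) ✓; 38 hrs/wk ≥ 15 ✓; grade IC2 ≥ IC2 ✓; eligible for Parking Benefit ✓ → eligible.

Parking Benefit, Internet Stipend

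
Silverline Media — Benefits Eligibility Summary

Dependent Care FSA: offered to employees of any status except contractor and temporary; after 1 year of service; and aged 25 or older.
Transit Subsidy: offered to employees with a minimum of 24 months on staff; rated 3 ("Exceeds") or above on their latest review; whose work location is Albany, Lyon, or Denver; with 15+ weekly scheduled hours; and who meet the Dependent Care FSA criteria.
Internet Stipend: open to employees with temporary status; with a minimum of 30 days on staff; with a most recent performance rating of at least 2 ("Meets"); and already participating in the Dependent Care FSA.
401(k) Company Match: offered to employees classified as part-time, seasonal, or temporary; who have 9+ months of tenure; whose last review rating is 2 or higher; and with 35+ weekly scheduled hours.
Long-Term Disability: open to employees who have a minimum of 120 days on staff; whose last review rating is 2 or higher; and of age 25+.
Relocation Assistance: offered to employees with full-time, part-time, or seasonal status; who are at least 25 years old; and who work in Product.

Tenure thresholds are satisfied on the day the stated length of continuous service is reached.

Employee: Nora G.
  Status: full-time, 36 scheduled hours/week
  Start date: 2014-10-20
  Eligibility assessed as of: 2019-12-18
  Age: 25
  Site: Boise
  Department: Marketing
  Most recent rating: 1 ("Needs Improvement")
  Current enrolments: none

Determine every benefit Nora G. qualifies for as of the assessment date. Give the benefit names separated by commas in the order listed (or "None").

Service from 2014-10-20 to 2019-12-18: 1885 days.
Dependent Care FSA — status full-time ✓ (not excluded); service 1885 days ≥ 1 year (≈365 days) ✓; age 25 ≥ 25 ✓ → eligible.
Transit Subsidy — service 1885 days ≥ 24 months (≈720 days) ✓; rating 1 < 3 ✗ → not eligible.
Internet Stipend — status full-time ✗ (requires temporary) → not eligible.
401(k) Company Match — status full-time ✗ (requires part-time, seasonal, or temporary) → not eligible.
Long-Term Disability — service 1885 days ≥ 120 days ✓; rating 1 < 2 ✗ → not eligible.
Relocation Assistance — status full-time ✓; age 25 ≥ 25 ✓; dept Marketing ✗ → not eligible.

Dependent Care FSA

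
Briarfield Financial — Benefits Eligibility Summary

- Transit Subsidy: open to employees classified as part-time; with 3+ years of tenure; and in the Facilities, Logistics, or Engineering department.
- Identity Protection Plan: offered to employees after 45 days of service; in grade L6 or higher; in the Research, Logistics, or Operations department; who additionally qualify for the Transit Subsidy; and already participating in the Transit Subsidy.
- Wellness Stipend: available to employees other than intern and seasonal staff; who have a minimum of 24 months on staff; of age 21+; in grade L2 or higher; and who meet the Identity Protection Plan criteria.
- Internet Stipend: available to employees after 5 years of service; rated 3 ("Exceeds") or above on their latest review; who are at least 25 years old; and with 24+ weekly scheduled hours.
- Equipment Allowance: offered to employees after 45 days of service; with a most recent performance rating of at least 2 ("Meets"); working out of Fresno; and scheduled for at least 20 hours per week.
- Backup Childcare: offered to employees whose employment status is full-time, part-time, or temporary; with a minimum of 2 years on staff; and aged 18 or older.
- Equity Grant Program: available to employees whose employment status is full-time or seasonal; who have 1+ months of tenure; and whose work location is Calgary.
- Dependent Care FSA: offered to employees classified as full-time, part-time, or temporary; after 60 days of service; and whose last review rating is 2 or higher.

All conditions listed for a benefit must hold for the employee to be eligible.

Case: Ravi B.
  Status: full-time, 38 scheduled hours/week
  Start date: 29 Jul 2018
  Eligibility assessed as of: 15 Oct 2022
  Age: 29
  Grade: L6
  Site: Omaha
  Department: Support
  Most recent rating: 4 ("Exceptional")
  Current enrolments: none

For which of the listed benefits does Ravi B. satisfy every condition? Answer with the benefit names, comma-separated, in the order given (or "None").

Backup Childcare, Dependent Care FSA

Service from 29 Jul 2018 to 15 Oct 2022: 1539 days.
Transit Subsidy — status full-time ✗ (requires part-time) → not eligible.
Identity Protection Plan — service 1539 days ≥ 45 days ✓; grade L6 ≥ L6 ✓; dept Support ✗ → not eligible.
Wellness Stipend — status full-time ✓ (not excluded); service 1539 days ≥ 24 months (≈720 days) ✓; age 29 ≥ 21 ✓; grade L6 ≥ L2 ✓; not eligible for Identity Protection Plan ✗ → not eligible.
Internet Stipend — service 1539 days < 5 years (≈1825 days) ✗ → not eligible.
Equipment Allowance — service 1539 days ≥ 45 days ✓; rating 4 ≥ 2 ✓; site Omaha ✗ (not Fresno) → not eligible.
Backup Childcare — status full-time ✓; service 1539 days ≥ 2 years (≈730 days) ✓; age 29 ≥ 18 ✓ → eligible.
Equity Grant Program — status full-time ✓; service 1539 days ≥ 1 month (≈30 days) ✓; site Omaha ✗ (not Calgary) → not eligible.
Dependent Care FSA — status full-time ✓; service 1539 days ≥ 60 days ✓; rating 4 ≥ 2 ✓ → eligible.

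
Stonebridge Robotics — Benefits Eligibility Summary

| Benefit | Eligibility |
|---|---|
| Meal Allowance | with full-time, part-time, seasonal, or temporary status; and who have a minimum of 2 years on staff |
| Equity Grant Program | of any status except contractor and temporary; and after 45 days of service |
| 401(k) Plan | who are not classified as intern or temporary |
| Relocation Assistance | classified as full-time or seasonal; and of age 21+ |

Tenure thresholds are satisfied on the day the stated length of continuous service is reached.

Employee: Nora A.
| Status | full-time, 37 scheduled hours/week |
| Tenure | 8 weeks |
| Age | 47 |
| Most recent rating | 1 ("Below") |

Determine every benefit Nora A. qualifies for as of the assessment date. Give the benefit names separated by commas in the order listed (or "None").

Meal Allowance — status full-time ✓; service 8 weeks < 2 years (≈730 days) ✗ → not eligible.
Equity Grant Program — status full-time ✓ (not excluded); service 8 weeks ≥ 45 days ✓ → eligible.
401(k) Plan — status full-time ✓ (not excluded) → eligible.
Relocation Assistance — status full-time ✓; age 47 ≥ 21 ✓ → eligible.

Equity Grant Program, 401(k) Plan, Relocation Assistance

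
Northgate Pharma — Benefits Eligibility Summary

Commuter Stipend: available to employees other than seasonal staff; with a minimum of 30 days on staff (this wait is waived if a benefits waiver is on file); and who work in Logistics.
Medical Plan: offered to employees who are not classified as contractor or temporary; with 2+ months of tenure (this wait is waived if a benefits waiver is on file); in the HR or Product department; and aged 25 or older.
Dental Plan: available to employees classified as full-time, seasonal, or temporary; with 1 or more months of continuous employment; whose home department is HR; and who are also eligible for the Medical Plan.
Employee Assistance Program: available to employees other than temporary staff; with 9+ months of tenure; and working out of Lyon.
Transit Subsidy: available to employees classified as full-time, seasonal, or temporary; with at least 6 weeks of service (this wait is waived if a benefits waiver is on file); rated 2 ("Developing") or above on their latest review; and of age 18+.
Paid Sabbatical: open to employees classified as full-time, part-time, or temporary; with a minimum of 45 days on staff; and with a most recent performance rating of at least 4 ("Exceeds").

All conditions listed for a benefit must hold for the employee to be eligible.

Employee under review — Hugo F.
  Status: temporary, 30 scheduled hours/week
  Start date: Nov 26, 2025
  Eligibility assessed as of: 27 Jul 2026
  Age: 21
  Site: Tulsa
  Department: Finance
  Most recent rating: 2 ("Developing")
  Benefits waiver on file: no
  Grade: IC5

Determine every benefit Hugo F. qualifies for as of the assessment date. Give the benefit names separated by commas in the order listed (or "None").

Service from Nov 26, 2025 to 27 Jul 2026: 243 days.
Commuter Stipend — status temporary ✓ (not excluded); no waiver, service 243 days ≥ 30 days ✓; dept Finance ✗ → not eligible.
Medical Plan — status temporary ✗ (excluded) → not eligible.
Dental Plan — status temporary ✓; service 243 days ≥ 1 month (≈30 days) ✓; dept Finance ✗ → not eligible.
Employee Assistance Program — status temporary ✗ (excluded) → not eligible.
Transit Subsidy — status temporary ✓; no waiver, service 243 days ≥ 6 weeks (≈42 days) ✓; rating 2 ≥ 2 ✓; age 21 ≥ 18 ✓ → eligible.
Paid Sabbatical — status temporary ✓; service 243 days ≥ 45 days ✓; rating 2 < 4 ✗ → not eligible.

Transit Subsidy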